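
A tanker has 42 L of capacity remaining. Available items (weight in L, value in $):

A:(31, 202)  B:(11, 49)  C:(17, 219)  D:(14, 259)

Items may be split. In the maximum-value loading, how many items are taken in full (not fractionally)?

Sort by value per unit weight and fill in that order.
Ratios (sorted): D 18.50, C 12.88, A 6.52, B 4.45
take D (14 @ 259); take C (17 @ 219); take 11/31 of A → 71.68. Capacity used 42/42.
2 item(s) taken whole; one partial (take 11/31 of A).

2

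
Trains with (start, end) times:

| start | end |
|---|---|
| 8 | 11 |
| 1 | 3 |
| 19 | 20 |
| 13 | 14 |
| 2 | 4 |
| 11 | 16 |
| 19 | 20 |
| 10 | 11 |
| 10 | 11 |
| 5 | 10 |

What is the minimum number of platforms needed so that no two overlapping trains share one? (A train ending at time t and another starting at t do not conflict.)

3

starts: [1, 2, 5, 8, 10, 10, 11, 13, 19, 19]
ends:   [3, 4, 10, 11, 11, 11, 14, 16, 20, 20]
s1→1 s2→2 e3→1 e4→0 s5→1 s8→2 e10→1 s10→2 s10→3  — peak 3.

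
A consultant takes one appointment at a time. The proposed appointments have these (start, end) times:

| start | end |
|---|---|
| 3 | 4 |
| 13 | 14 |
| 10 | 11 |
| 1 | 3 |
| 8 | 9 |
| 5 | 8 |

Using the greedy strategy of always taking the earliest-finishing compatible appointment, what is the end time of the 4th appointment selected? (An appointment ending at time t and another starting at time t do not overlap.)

Greedy by earliest finish: after sorting by end time, pick each interval compatible with the last pick.
By end time: (1,3), (3,4), (5,8), (8,9), (10,11), (13,14).
Pick (1,3); next start ≥ 3 → (3,4); next start ≥ 4 → (5,8); next start ≥ 8 → (8,9); next start ≥ 9 → (10,11); next start ≥ 11 → (13,14).
Selected: (1,3) (3,4) (5,8) (8,9) (10,11) (13,14)

9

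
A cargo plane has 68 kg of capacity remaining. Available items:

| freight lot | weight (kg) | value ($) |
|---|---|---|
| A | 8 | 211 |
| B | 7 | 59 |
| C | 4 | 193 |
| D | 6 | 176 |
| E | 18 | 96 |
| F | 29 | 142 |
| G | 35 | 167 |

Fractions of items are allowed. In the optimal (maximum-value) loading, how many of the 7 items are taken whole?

Greedy by value/weight ratio, highest first.
Order: C (193/4=48.25) > D (176/6=29.33) > A (211/8=26.38) > B (59/7=8.43) > E (96/18=5.33) > F (142/29=4.90) > G (167/35=4.77)
Fill: take C (4 @ 193) → take D (6 @ 176) → take A (8 @ 211) → take B (7 @ 59) → take E (18 @ 96) → take 25/29 of F → 122.41; 68/68 used.
5 item(s) taken whole; one partial (take 25/29 of F).

5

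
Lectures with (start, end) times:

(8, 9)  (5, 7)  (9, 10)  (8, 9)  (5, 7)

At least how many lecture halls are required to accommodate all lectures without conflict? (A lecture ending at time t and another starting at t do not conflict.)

2

Count concurrent intervals with a sweep; the peak is the room count.
starts: [5, 5, 8, 8, 9]
ends:   [7, 7, 9, 9, 10]
s5→1 s5→2  — peak 2.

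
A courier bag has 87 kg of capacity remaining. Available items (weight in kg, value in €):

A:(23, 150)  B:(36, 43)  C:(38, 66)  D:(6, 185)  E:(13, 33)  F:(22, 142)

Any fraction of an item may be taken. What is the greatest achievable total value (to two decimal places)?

Order: D (185/6=30.83) > A (150/23=6.52) > F (142/22=6.45) > E (33/13=2.54) > C (66/38=1.74) > B (43/36=1.19)
Fill: take D (6 @ 185) → take A (23 @ 150) → take F (22 @ 142) → take E (13 @ 33) → take 23/38 of C → 39.95; 87/87 used.
Total value = 549.95

549.95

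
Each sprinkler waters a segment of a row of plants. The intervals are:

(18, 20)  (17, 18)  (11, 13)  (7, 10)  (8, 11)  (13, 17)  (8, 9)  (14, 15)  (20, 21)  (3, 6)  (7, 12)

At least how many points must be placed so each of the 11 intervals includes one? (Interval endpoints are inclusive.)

By right end: [3,6]  [8,9]  [7,10]  [8,11]  [7,12]  [11,13]  [14,15]  [13,17]  [17,18]  [18,20]  [20,21]
[3,6] uncovered → point at 6; [8,9] uncovered → point at 9; [11,13] uncovered → point at 13; [14,15] uncovered → point at 15; [17,18] uncovered → point at 18; [20,21] uncovered → point at 21.
Points: 6, 9, 13, 15, 18, 21 (6 total).

6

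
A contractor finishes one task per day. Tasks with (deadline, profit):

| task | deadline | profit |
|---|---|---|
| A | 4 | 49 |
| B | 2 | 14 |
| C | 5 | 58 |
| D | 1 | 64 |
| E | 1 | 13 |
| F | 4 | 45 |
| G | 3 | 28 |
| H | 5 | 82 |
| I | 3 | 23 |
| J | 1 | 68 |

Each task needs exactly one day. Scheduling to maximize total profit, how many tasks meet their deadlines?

Profit order: H=82 J=68 D=64 C=58 A=49 F=45 G=28 I=23 B=14 E=13
Assign: H→slot 5, J→slot 1, D skipped, C→slot 4, A→slot 3, F→slot 2, G skipped, I skipped, B skipped, E skipped.
Slots: [1:J] [2:F] [3:A] [4:C] [5:H]
5 of 10 scheduled.

5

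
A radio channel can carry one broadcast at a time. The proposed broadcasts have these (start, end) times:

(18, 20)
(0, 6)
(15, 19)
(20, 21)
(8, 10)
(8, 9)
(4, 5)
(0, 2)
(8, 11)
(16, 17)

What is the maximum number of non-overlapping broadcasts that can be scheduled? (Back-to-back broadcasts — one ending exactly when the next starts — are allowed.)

By end time: (0,2), (4,5), (0,6), (8,9), (8,10), (8,11), (16,17), (15,19), (18,20), (20,21).
Pick (0,2); next start ≥ 2 → (4,5); next start ≥ 5 → (8,9); next start ≥ 9 → (16,17); next start ≥ 17 → (18,20); next start ≥ 20 → (20,21).
Selected 6 broadcasts.

6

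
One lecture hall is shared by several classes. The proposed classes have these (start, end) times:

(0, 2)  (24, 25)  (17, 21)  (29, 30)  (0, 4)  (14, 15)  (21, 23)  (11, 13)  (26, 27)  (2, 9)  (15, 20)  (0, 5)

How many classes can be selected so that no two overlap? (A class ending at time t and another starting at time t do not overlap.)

9

Sorted by end: (0,2)  (0,4)  (0,5)  (2,9)  (11,13)  (14,15)  (15,20)  (17,21)  (21,23)  (24,25)  (26,27)  (29,30)
take (0,2); skip (0,5); take (2,9); take (11,13); take (14,15); take (15,20); take (21,23); take (24,25); take (26,27); take (29,30).
Selected 9 classes.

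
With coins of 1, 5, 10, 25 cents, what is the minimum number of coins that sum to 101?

101 = 4×25 + 1×1
Total coins = 4 + 1 = 5

5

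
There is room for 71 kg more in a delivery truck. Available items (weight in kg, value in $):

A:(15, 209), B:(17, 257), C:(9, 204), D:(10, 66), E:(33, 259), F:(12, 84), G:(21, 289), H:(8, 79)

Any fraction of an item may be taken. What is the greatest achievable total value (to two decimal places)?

Sort by value per unit weight and fill in that order.
Order: C (204/9=22.67) > B (257/17=15.12) > A (209/15=13.93) > G (289/21=13.76) > H (79/8=9.88) > E (259/33=7.85) > F (84/12=7.00) > D (66/10=6.60)
Fill: take C (9 @ 204) → take B (17 @ 257) → take A (15 @ 209) → take G (21 @ 289) → take H (8 @ 79) → take 1/33 of E → 7.85; 71/71 used.
Total value = 1045.85

1045.85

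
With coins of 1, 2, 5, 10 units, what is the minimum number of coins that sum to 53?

53 − 5×10→3 − 1×2→1 − 1×1→0
Total coins = 5 + 1 + 1 = 7

7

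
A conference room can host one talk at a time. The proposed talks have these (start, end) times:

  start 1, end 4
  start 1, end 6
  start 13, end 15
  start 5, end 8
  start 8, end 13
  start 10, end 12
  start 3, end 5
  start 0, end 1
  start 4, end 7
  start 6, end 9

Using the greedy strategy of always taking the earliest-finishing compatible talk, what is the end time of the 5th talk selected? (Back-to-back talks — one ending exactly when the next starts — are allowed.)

By end time: (0,1), (1,4), (3,5), (1,6), (4,7), (5,8), (6,9), (10,12), (8,13), (13,15).
Pick (0,1); next start ≥ 1 → (1,4); next start ≥ 4 → (4,7); next start ≥ 7 → (10,12); next start ≥ 12 → (13,15).
Selected: (0,1) (1,4) (4,7) (10,12) (13,15)

15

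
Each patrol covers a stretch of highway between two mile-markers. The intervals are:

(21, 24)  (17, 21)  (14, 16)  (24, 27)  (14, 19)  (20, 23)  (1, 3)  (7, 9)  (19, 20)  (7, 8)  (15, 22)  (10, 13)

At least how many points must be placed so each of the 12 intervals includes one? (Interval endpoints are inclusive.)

6

Sorted: [1,3] [7,8] [7,9] [10,13] [14,16] [14,19] [19,20] [17,21] [15,22] [20,23] [21,24] [24,27]
{[1,3]} hit by 3; {[7,8],[7,9]} hit by 8; {[10,13]} hit by 13; {[14,16],[14,19]} hit by 16; {[19,20],[17,21],[15,22],[20,23]} hit by 20; {[21,24],[24,27]} hit by 24.
Points: 3, 8, 13, 16, 20, 24 (6 total).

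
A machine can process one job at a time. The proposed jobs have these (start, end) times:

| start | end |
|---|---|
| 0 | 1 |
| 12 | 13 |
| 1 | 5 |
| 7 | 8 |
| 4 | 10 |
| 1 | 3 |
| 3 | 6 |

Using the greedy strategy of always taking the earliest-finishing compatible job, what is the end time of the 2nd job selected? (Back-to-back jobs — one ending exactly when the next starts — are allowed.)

Sort by end time and greedily take each interval whose start is ≥ the last chosen end.
By end time: (0,1), (1,3), (1,5), (3,6), (7,8), (4,10), (12,13).
Pick (0,1); next start ≥ 1 → (1,3); next start ≥ 3 → (3,6); next start ≥ 6 → (7,8); next start ≥ 8 → (12,13).
Selected: (0,1) (1,3) (3,6) (7,8) (12,13)

3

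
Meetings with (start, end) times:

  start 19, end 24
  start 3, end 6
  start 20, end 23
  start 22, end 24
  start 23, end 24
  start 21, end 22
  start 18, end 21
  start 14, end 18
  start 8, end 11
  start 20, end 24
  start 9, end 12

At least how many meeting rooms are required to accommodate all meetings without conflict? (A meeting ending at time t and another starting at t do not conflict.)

4

Events (time:±→running): 3:+→1 6:-→0 8:+→1 9:+→2 11:-→1 12:-→0 14:+→1 18:-→0 18:+→1 19:+→2 20:+→3 20:+→4 … peak 4.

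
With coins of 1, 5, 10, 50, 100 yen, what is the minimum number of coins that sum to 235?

235 − 2×100→35 − 3×10→5 − 1×5→0
Total coins = 2 + 3 + 1 = 6

6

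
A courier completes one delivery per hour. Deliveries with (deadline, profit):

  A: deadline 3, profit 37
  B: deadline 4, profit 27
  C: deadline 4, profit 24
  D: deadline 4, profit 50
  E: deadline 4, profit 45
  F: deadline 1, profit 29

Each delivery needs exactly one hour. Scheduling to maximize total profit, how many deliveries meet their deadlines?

Profit order: D=50 E=45 A=37 F=29 B=27 C=24
Assign: D→slot 4, E→slot 3, A→slot 2, F→slot 1, B skipped, C skipped.
Slots: [1:F] [2:A] [3:E] [4:D]
4 of 6 scheduled.

4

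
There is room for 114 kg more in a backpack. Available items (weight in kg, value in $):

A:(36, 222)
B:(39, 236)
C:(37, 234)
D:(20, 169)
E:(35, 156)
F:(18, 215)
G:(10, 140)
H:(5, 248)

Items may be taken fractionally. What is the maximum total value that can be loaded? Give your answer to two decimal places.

Ratios (sorted): H 49.60, G 14.00, F 11.94, D 8.45, C 6.32, A 6.17, B 6.05, E 4.46
take H (5 @ 248); take G (10 @ 140); take F (18 @ 215); take D (20 @ 169); take C (37 @ 234); take 24/36 of A → 148.00. Capacity used 114/114.
Total value = 1154.00

1154.00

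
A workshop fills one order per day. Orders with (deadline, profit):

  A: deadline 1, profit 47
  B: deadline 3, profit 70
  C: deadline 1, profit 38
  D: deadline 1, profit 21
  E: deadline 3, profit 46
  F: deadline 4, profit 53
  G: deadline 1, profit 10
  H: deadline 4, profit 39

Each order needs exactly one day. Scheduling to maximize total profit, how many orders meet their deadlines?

4

Take jobs in profit order; each goes to the latest open slot no later than its deadline.
By profit: B(d3,70), F(d4,53), A(d1,47), E(d3,46), H(d4,39), C(d1,38), D(d1,21), G(d1,10)
B→slot 3; F→slot 4; A→slot 1; E→slot 2; H skipped; C skipped; D skipped; G skipped.
4 of 8 scheduled.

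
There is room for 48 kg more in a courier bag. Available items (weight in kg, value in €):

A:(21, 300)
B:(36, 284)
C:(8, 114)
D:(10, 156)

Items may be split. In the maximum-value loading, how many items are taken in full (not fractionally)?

Order: D (156/10=15.60) > A (300/21=14.29) > C (114/8=14.25) > B (284/36=7.89)
Fill: take D (10 @ 156) → take A (21 @ 300) → take C (8 @ 114) → take 9/36 of B → 71.00; 48/48 used.
3 item(s) taken whole; one partial (take 9/36 of B).

3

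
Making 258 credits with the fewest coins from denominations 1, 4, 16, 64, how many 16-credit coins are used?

0

258 = 4×64 + 2×1
Count of 16: 0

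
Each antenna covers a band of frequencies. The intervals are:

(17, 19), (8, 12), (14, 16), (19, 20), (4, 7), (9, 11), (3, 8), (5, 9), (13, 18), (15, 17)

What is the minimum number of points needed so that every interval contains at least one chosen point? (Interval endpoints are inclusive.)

Sorted: [4,7] [3,8] [5,9] [9,11] [8,12] [14,16] [15,17] [13,18] [17,19] [19,20]
{[4,7],[3,8],[5,9]} hit by 7; {[9,11],[8,12]} hit by 11; {[14,16],[15,17],[13,18]} hit by 16; {[17,19],[19,20]} hit by 19.
Points: 7, 11, 16, 19 (4 total).

4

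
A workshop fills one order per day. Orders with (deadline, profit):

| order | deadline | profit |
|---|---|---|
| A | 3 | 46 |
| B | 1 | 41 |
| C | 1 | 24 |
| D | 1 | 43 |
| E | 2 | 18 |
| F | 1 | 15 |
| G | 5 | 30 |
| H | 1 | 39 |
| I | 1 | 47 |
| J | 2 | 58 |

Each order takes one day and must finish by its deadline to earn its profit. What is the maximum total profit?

181

Take jobs in profit order; each goes to the latest open slot no later than its deadline.
By profit: J(d2,58), I(d1,47), A(d3,46), D(d1,43), B(d1,41), H(d1,39), G(d5,30), C(d1,24), E(d2,18), F(d1,15)
J→slot 2; I→slot 1; A→slot 3; D skipped; B skipped; H skipped; G→slot 5; C skipped; E skipped; F skipped.
Profit = 47 + 58 + 46 + 30 = 181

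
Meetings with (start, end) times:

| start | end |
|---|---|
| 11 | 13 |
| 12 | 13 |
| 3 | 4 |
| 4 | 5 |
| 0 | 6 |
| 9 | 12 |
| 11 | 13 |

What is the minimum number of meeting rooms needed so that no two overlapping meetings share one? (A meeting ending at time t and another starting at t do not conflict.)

3

The answer is the maximum number of intervals overlapping at any instant.
starts: [0, 3, 4, 9, 11, 11, 12]
ends:   [4, 5, 6, 12, 13, 13, 13]
s0→1 s3→2 e4→1 s4→2 e5→1 e6→0 s9→1 s11→2 s11→3  — peak 3.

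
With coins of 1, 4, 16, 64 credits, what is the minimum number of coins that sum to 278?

8

278 − 4×64→22 − 1×16→6 − 1×4→2 − 2×1→0
Total coins = 4 + 1 + 1 + 2 = 8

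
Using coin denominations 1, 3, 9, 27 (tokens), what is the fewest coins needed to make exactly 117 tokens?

117 − 4×27→9 − 1×9→0
Total coins = 4 + 1 = 5

5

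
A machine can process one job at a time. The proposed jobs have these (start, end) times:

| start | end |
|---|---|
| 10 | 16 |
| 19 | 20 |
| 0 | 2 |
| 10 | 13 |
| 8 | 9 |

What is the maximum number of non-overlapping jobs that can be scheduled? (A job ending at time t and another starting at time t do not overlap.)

4

Sort by end time and greedily take each interval whose start is ≥ the last chosen end.
Sorted by end: (0,2)  (8,9)  (10,13)  (10,16)  (19,20)
take (0,2); take (8,9); take (10,13); take (19,20).
Selected 4 jobs.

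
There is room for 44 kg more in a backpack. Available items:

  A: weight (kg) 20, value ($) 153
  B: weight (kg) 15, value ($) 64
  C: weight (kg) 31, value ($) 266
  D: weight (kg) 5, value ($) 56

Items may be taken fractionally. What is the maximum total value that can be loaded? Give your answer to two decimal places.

383.20

Greedy by value/weight ratio, highest first.
Order: D (56/5=11.20) > C (266/31=8.58) > A (153/20=7.65) > B (64/15=4.27)
Fill: take D (5 @ 56) → take C (31 @ 266) → take 8/20 of A → 61.20; 44/44 used.
Total value = 383.20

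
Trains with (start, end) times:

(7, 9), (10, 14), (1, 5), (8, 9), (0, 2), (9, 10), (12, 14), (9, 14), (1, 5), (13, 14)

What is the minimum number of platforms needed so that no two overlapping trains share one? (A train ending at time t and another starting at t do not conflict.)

4

The answer is the maximum number of intervals overlapping at any instant.
starts: [0, 1, 1, 7, 8, 9, 9, 10, 12, 13]
ends:   [2, 5, 5, 9, 9, 10, 14, 14, 14, 14]
s0→1 s1→2 s1→3 e2→2 e5→1 e5→0 s7→1 s8→2 e9→1 e9→0 s9→1 s9→2 e10→1 s10→2 s12→3 s13→4  — peak 4.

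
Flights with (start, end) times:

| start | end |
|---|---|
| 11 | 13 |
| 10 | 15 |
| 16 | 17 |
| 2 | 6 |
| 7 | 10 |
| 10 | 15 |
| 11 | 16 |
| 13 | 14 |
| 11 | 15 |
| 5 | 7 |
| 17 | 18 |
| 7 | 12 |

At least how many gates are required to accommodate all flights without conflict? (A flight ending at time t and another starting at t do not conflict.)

6

The answer is the maximum number of intervals overlapping at any instant.
starts: [2, 5, 7, 7, 10, 10, 11, 11, 11, 13, 16, 17]
ends:   [6, 7, 10, 12, 13, 14, 15, 15, 15, 16, 17, 18]
s2→1 s5→2 e6→1 e7→0 s7→1 s7→2 e10→1 s10→2 s10→3 s11→4 s11→5 s11→6  — peak 6.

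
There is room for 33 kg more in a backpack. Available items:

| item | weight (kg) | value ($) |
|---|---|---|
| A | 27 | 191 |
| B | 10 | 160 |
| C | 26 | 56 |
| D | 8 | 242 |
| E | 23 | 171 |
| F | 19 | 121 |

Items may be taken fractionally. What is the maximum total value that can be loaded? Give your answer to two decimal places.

513.52

Sort by value per unit weight and fill in that order.
Order: D (242/8=30.25) > B (160/10=16.00) > E (171/23=7.43) > A (191/27=7.07) > F (121/19=6.37) > C (56/26=2.15)
Fill: take D (8 @ 242) → take B (10 @ 160) → take 15/23 of E → 111.52; 33/33 used.
Total value = 513.52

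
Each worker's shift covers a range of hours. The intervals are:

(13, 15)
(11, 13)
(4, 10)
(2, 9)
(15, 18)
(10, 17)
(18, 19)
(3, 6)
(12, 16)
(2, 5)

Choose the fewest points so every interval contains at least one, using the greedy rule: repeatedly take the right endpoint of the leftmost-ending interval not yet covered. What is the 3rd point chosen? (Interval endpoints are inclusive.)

Sort by right endpoint; whenever an interval is uncovered, place a point at its right end.
Sorted: [2,5] [3,6] [2,9] [4,10] [11,13] [13,15] [12,16] [10,17] [15,18] [18,19]
{[2,5],[3,6],[2,9],[4,10]} hit by 5; {[11,13],[13,15],[12,16],[10,17]} hit by 13; {[15,18],[18,19]} hit by 18.
Points: 5, 13, 18 (3 total).

18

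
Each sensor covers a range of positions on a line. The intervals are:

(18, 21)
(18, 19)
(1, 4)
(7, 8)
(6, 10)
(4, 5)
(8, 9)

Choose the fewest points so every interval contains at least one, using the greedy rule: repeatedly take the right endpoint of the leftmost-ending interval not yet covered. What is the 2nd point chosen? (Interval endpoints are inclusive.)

8

Sorted: [1,4] [4,5] [7,8] [8,9] [6,10] [18,19] [18,21]
{[1,4],[4,5]} hit by 4; {[7,8],[8,9],[6,10]} hit by 8; {[18,19],[18,21]} hit by 19.
Points: 4, 8, 19 (3 total).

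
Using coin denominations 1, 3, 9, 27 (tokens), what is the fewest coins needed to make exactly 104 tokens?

104 − 3×27→23 − 2×9→5 − 1×3→2 − 2×1→0
Total coins = 3 + 2 + 1 + 2 = 8

8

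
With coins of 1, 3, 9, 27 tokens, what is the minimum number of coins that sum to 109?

5

Greedy: take as many of the largest coin as possible, then repeat with the remainder.
109 = 4×27 + 1×1
Total coins = 4 + 1 = 5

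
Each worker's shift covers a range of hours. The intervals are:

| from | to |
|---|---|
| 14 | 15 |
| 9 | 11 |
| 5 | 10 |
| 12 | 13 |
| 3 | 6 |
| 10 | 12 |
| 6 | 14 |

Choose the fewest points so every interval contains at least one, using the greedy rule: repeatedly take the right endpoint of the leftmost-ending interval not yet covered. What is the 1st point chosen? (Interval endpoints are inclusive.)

6

Process intervals by earliest right end; each time one isn't hit yet, stab at its right endpoint.
Sorted: [3,6] [5,10] [9,11] [10,12] [12,13] [6,14] [14,15]
{[3,6],[5,10]} hit by 6; {[9,11],[10,12]} hit by 11; {[12,13],[6,14]} hit by 13; {[14,15]} hit by 15.
Points: 6, 11, 13, 15 (4 total).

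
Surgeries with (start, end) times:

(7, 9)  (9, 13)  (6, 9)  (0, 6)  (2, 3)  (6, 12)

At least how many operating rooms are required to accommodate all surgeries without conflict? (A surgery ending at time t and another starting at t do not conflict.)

The answer is the maximum number of intervals overlapping at any instant.
Events (time:±→running): 0:+→1 2:+→2 3:-→1 6:-→0 6:+→1 6:+→2 7:+→3 … peak 3.

3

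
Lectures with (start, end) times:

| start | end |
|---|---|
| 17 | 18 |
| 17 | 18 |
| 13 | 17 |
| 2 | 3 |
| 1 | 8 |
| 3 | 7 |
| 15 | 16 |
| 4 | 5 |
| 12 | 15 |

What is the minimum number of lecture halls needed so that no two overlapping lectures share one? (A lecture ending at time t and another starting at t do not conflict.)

Count concurrent intervals with a sweep; the peak is the room count.
starts: [1, 2, 3, 4, 12, 13, 15, 17, 17]
ends:   [3, 5, 7, 8, 15, 16, 17, 18, 18]
s1→1 s2→2 e3→1 s3→2 s4→3  — peak 3.

3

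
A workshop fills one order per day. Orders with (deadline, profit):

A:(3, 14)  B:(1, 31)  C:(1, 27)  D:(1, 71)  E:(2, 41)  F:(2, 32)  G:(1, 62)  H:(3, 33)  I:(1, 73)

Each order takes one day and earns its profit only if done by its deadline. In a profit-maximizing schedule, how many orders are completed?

By profit: I(d1,73), D(d1,71), G(d1,62), E(d2,41), H(d3,33), F(d2,32), B(d1,31), C(d1,27), A(d3,14)
I→slot 1; D skipped; G skipped; E→slot 2; H→slot 3; F skipped; B skipped; C skipped; A skipped.
3 of 9 scheduled.

3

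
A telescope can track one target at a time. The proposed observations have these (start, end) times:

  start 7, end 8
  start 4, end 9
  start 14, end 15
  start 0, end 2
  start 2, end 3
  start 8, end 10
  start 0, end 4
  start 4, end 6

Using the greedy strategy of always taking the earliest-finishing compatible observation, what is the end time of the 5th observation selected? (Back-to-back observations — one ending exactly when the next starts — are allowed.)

10

Order by finish time; keep every interval that doesn't clash with the previous kept one.
Sorted by end: (0,2)  (2,3)  (0,4)  (4,6)  (7,8)  (4,9)  (8,10)  (14,15)
take (0,2); take (2,3); take (4,6); take (7,8); take (8,10); take (14,15).
Selected: (0,2) (2,3) (4,6) (7,8) (8,10) (14,15)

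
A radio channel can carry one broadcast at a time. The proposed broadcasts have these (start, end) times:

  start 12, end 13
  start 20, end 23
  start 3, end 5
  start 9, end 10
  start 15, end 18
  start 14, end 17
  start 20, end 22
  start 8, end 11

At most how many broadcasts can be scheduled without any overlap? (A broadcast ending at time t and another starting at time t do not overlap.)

5

By end time: (3,5), (9,10), (8,11), (12,13), (14,17), (15,18), (20,22), (20,23).
Pick (3,5); next start ≥ 5 → (9,10); next start ≥ 10 → (12,13); next start ≥ 13 → (14,17); next start ≥ 17 → (20,22).
Selected 5 broadcasts.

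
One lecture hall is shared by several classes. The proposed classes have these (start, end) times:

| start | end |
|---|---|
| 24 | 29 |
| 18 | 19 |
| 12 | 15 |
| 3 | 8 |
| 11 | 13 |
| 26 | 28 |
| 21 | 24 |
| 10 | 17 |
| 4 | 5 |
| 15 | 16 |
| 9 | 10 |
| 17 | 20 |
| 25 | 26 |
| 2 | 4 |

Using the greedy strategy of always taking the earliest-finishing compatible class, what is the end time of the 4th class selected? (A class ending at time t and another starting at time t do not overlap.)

Order by finish time; keep every interval that doesn't clash with the previous kept one.
Sorted by end: (2,4)  (4,5)  (3,8)  (9,10)  (11,13)  (12,15)  (15,16)  (10,17)  (18,19)  (17,20)  (21,24)  (25,26)  (26,28)  (24,29)
take (2,4); take (4,5); skip (3,8); take (9,10); take (11,13); skip (12,15); take (15,16); take (18,19); take (21,24); take (25,26); take (26,28); skip (24,29).
Selected: (2,4) (4,5) (9,10) (11,13) (15,16) (18,19) (21,24) (25,26) (26,28)

13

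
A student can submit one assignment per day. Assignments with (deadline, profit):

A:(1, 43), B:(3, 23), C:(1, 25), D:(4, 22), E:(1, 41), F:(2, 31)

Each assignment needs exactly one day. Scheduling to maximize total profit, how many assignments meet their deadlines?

4

Sort by profit descending; place each in the latest free slot ≤ its deadline.
By profit: A(d1,43), E(d1,41), F(d2,31), C(d1,25), B(d3,23), D(d4,22)
A→slot 1; E skipped; F→slot 2; C skipped; B→slot 3; D→slot 4.
4 of 6 scheduled.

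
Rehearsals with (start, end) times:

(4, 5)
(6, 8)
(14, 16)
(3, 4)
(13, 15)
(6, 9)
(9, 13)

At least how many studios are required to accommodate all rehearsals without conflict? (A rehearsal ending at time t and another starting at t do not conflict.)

2

The answer is the maximum number of intervals overlapping at any instant.
Events (time:±→running): 3:+→1 4:-→0 4:+→1 5:-→0 6:+→1 6:+→2 … peak 2.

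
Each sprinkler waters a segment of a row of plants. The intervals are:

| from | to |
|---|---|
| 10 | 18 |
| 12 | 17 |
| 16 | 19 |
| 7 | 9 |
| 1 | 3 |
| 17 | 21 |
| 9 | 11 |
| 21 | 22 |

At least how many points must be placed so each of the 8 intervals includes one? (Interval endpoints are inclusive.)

4

Process intervals by earliest right end; each time one isn't hit yet, stab at its right endpoint.
Sorted: [1,3] [7,9] [9,11] [12,17] [10,18] [16,19] [17,21] [21,22]
{[1,3]} hit by 3; {[7,9],[9,11]} hit by 9; {[12,17],[10,18],[16,19],[17,21]} hit by 17; {[21,22]} hit by 22.
Points: 3, 9, 17, 22 (4 total).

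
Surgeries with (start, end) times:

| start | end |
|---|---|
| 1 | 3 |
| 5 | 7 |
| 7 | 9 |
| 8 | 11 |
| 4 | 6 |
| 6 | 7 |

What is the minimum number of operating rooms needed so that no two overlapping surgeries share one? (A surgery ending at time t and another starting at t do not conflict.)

2

The answer is the maximum number of intervals overlapping at any instant.
starts: [1, 4, 5, 6, 7, 8]
ends:   [3, 6, 7, 7, 9, 11]
s1→1 e3→0 s4→1 s5→2  — peak 2.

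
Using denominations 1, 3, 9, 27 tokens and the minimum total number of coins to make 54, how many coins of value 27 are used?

2

Use the largest denomination that fits, subtract, and repeat.
54 − 2×27→0
Count of 27: 2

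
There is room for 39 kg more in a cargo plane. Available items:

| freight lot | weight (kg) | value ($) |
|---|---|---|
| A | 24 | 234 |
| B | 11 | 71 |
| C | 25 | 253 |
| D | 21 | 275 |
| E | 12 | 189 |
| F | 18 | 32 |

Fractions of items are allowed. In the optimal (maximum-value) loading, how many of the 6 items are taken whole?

Greedy by value/weight ratio, highest first.
Order: E (189/12=15.75) > D (275/21=13.10) > C (253/25=10.12) > A (234/24=9.75) > B (71/11=6.45) > F (32/18=1.78)
Fill: take E (12 @ 189) → take D (21 @ 275) → take 6/25 of C → 60.72; 39/39 used.
2 item(s) taken whole; one partial (take 6/25 of C).

2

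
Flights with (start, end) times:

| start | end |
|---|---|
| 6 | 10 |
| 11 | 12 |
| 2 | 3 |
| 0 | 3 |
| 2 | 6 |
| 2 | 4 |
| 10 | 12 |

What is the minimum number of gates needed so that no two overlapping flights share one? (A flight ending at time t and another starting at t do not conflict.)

4

Count concurrent intervals with a sweep; the peak is the room count.
starts: [0, 2, 2, 2, 6, 10, 11]
ends:   [3, 3, 4, 6, 10, 12, 12]
s0→1 s2→2 s2→3 s2→4  — peak 4.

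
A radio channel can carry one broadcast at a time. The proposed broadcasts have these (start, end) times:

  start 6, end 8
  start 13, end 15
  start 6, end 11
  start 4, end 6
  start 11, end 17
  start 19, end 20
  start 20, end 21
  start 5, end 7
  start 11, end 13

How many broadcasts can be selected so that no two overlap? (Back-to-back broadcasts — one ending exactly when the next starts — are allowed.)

6

By end time: (4,6), (5,7), (6,8), (6,11), (11,13), (13,15), (11,17), (19,20), (20,21).
Pick (4,6); next start ≥ 6 → (6,8); next start ≥ 8 → (11,13); next start ≥ 13 → (13,15); next start ≥ 15 → (19,20); next start ≥ 20 → (20,21).
Selected 6 broadcasts.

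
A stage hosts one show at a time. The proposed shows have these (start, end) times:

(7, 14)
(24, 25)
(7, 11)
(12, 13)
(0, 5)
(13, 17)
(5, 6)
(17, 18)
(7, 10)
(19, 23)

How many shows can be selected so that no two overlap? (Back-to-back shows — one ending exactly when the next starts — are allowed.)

Sort by end time and greedily take each interval whose start is ≥ the last chosen end.
Sorted by end: (0,5)  (5,6)  (7,10)  (7,11)  (12,13)  (7,14)  (13,17)  (17,18)  (19,23)  (24,25)
take (0,5); take (5,6); take (7,10); take (12,13); take (13,17); take (17,18); take (19,23); take (24,25).
Selected 8 shows.

8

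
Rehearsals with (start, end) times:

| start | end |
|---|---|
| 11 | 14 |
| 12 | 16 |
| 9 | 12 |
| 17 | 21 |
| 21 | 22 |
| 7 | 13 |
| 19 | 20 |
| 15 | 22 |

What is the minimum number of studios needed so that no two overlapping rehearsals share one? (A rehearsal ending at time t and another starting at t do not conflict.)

The answer is the maximum number of intervals overlapping at any instant.
Events (time:±→running): 7:+→1 9:+→2 11:+→3 … peak 3.

3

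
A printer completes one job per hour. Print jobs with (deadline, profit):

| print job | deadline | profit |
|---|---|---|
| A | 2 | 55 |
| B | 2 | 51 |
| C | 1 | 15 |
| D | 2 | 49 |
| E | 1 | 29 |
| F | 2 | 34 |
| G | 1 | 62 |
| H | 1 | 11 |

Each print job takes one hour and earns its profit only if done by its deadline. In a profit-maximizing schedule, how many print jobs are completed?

Take jobs in profit order; each goes to the latest open slot no later than its deadline.
By profit: G(d1,62), A(d2,55), B(d2,51), D(d2,49), F(d2,34), E(d1,29), C(d1,15), H(d1,11)
G→slot 1; A→slot 2; B skipped; D skipped; F skipped; E skipped; C skipped; H skipped.
2 of 8 scheduled.

2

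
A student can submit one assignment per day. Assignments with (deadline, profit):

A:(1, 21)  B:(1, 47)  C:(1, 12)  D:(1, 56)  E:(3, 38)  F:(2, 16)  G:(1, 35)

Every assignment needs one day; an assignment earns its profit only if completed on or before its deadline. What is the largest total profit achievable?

Take jobs in profit order; each goes to the latest open slot no later than its deadline.
By profit: D(d1,56), B(d1,47), E(d3,38), G(d1,35), A(d1,21), F(d2,16), C(d1,12)
D→slot 1; B skipped; E→slot 3; G skipped; A skipped; F→slot 2; C skipped.
Profit = 56 + 16 + 38 = 110

110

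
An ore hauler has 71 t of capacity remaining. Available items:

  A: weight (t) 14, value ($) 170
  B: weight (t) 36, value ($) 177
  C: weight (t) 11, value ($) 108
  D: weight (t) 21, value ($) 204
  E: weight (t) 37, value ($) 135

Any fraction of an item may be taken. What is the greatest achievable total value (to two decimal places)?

604.92

Order: A (170/14=12.14) > C (108/11=9.82) > D (204/21=9.71) > B (177/36=4.92) > E (135/37=3.65)
Fill: take A (14 @ 170) → take C (11 @ 108) → take D (21 @ 204) → take 25/36 of B → 122.92; 71/71 used.
Total value = 604.92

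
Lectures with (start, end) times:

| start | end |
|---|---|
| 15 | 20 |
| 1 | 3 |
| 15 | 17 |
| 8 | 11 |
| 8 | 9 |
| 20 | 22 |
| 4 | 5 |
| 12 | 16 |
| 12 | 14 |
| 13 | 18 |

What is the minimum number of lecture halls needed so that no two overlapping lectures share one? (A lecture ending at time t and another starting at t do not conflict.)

4

Count concurrent intervals with a sweep; the peak is the room count.
Events (time:±→running): 1:+→1 3:-→0 4:+→1 5:-→0 8:+→1 8:+→2 9:-→1 11:-→0 12:+→1 12:+→2 13:+→3 14:-→2 15:+→3 15:+→4 … peak 4.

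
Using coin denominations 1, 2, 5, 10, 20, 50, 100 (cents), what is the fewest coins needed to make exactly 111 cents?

Greedy: take as many of the largest coin as possible, then repeat with the remainder.
111 − 1×100→11 − 1×10→1 − 1×1→0
Total coins = 1 + 1 + 1 = 3

3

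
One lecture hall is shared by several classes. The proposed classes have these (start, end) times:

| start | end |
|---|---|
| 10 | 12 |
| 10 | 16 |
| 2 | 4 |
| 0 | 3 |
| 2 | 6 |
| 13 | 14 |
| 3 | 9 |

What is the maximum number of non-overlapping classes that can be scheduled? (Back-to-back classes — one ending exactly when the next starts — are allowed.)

4

Sorted by end: (0,3)  (2,4)  (2,6)  (3,9)  (10,12)  (13,14)  (10,16)
take (0,3); take (3,9); take (10,12); take (13,14); skip (10,16).
Selected 4 classes.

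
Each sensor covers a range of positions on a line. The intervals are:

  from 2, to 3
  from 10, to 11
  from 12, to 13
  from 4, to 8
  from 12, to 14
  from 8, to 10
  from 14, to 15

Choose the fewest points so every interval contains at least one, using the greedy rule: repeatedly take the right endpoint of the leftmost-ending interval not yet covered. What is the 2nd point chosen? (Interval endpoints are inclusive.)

8

Process intervals by earliest right end; each time one isn't hit yet, stab at its right endpoint.
By right end: [2,3]  [4,8]  [8,10]  [10,11]  [12,13]  [12,14]  [14,15]
[2,3] uncovered → point at 3; [4,8] uncovered → point at 8; [10,11] uncovered → point at 11; [12,13] uncovered → point at 13; [14,15] uncovered → point at 15.
Points: 3, 8, 11, 13, 15 (5 total).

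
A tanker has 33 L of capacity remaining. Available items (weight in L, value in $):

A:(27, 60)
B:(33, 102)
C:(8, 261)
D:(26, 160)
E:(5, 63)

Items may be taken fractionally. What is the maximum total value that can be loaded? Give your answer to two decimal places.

Sort by value per unit weight and fill in that order.
Order: C (261/8=32.62) > E (63/5=12.60) > D (160/26=6.15) > B (102/33=3.09) > A (60/27=2.22)
Fill: take C (8 @ 261) → take E (5 @ 63) → take 20/26 of D → 123.08; 33/33 used.
Total value = 447.08

447.08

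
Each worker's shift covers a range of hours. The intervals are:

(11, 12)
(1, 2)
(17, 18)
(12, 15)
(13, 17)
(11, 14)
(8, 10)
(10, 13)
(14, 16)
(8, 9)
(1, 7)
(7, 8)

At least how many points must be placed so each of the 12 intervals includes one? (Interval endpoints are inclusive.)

Sort by right endpoint; whenever an interval is uncovered, place a point at its right end.
Sorted: [1,2] [1,7] [7,8] [8,9] [8,10] [11,12] [10,13] [11,14] [12,15] [14,16] [13,17] [17,18]
{[1,2],[1,7]} hit by 2; {[7,8],[8,9],[8,10]} hit by 8; {[11,12],[10,13],[11,14],[12,15]} hit by 12; {[14,16],[13,17]} hit by 16; {[17,18]} hit by 18.
Points: 2, 8, 12, 16, 18 (5 total).

5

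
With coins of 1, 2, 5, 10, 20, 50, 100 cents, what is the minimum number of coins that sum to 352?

Greedy: take as many of the largest coin as possible, then repeat with the remainder.
352 − 3×100→52 − 1×50→2 − 1×2→0
Total coins = 3 + 1 + 1 = 5

5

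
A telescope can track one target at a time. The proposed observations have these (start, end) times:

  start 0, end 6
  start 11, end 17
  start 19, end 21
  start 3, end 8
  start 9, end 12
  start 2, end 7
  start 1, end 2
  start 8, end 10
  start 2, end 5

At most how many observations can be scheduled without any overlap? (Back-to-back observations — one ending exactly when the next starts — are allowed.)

Sorted by end: (1,2)  (2,5)  (0,6)  (2,7)  (3,8)  (8,10)  (9,12)  (11,17)  (19,21)
take (1,2); take (2,5); skip (0,6); skip (2,7); skip (3,8); take (8,10); take (11,17); take (19,21).
Selected 5 observations.

5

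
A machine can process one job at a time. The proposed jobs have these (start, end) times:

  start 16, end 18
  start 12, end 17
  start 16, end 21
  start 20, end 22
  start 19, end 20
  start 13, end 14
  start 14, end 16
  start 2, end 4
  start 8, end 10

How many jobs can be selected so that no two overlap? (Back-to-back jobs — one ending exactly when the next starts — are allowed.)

7

By end time: (2,4), (8,10), (13,14), (14,16), (12,17), (16,18), (19,20), (16,21), (20,22).
Pick (2,4); next start ≥ 4 → (8,10); next start ≥ 10 → (13,14); next start ≥ 14 → (14,16); next start ≥ 16 → (16,18); next start ≥ 18 → (19,20); next start ≥ 20 → (20,22).
Selected 7 jobs.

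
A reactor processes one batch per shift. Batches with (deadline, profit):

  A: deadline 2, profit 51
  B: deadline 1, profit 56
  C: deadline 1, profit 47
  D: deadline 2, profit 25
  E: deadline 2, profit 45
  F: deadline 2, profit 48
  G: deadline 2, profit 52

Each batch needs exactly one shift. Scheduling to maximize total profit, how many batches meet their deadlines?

Take jobs in profit order; each goes to the latest open slot no later than its deadline.
Profit order: B=56 G=52 A=51 F=48 C=47 E=45 D=25
Assign: B→slot 1, G→slot 2, A skipped, F skipped, C skipped, E skipped, D skipped.
Slots: [1:B] [2:G]
2 of 7 scheduled.

2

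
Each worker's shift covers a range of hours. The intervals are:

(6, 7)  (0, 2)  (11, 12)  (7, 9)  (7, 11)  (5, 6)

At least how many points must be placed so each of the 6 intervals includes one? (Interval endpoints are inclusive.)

Sorted: [0,2] [5,6] [6,7] [7,9] [7,11] [11,12]
{[0,2]} hit by 2; {[5,6],[6,7]} hit by 6; {[7,9],[7,11]} hit by 9; {[11,12]} hit by 12.
Points: 2, 6, 9, 12 (4 total).

4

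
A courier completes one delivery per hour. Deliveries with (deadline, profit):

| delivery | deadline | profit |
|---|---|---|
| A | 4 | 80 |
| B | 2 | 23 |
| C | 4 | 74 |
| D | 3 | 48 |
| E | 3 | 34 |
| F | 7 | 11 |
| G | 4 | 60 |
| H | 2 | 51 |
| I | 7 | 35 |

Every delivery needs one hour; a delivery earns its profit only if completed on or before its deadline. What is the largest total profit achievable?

Take jobs in profit order; each goes to the latest open slot no later than its deadline.
Profit order: A=80 C=74 G=60 H=51 D=48 I=35 E=34 B=23 F=11
Assign: A→slot 4, C→slot 3, G→slot 2, H→slot 1, D skipped, I→slot 7, E skipped, B skipped, F→slot 6.
Slots: [1:H] [2:G] [3:C] [4:A] [6:F] [7:I]
Profit = 51 + 60 + 74 + 80 + 11 + 35 = 311

311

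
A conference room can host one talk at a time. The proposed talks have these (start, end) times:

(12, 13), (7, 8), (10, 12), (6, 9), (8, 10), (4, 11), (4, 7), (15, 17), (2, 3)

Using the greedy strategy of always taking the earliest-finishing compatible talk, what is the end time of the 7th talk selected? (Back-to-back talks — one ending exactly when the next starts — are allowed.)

Greedy by earliest finish: after sorting by end time, pick each interval compatible with the last pick.
Sorted by end: (2,3)  (4,7)  (7,8)  (6,9)  (8,10)  (4,11)  (10,12)  (12,13)  (15,17)
take (2,3); take (4,7); take (7,8); take (8,10); take (10,12); take (12,13); take (15,17).
Selected: (2,3) (4,7) (7,8) (8,10) (10,12) (12,13) (15,17)

17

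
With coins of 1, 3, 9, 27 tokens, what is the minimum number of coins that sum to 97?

7

97 − 3×27→16 − 1×9→7 − 2×3→1 − 1×1→0
Total coins = 3 + 1 + 2 + 1 = 7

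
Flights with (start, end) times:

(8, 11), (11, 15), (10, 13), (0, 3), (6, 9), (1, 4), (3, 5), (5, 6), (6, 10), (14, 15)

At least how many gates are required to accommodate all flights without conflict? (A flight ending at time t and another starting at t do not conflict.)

3

starts: [0, 1, 3, 5, 6, 6, 8, 10, 11, 14]
ends:   [3, 4, 5, 6, 9, 10, 11, 13, 15, 15]
s0→1 s1→2 e3→1 s3→2 e4→1 e5→0 s5→1 e6→0 s6→1 s6→2 s8→3  — peak 3.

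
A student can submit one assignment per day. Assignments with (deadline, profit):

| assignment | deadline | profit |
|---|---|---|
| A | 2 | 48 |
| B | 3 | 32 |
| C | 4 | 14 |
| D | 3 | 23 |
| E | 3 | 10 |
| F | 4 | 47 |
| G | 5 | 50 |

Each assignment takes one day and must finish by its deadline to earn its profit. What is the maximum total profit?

200

By profit: G(d5,50), A(d2,48), F(d4,47), B(d3,32), D(d3,23), C(d4,14), E(d3,10)
G→slot 5; A→slot 2; F→slot 4; B→slot 3; D→slot 1; C skipped; E skipped.
Profit = 23 + 48 + 32 + 47 + 50 = 200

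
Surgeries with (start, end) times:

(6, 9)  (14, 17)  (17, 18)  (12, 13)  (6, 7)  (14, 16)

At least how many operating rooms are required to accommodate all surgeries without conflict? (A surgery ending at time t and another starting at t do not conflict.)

2

The answer is the maximum number of intervals overlapping at any instant.
Events (time:±→running): 6:+→1 6:+→2 … peak 2.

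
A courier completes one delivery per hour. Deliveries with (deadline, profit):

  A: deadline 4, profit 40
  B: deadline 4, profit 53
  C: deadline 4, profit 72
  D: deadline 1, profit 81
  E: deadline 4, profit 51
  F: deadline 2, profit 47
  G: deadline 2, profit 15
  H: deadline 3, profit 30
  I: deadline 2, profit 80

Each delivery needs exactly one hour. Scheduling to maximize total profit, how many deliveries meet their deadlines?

Profit order: D=81 I=80 C=72 B=53 E=51 F=47 A=40 H=30 G=15
Assign: D→slot 1, I→slot 2, C→slot 4, B→slot 3, E skipped, F skipped, A skipped, H skipped, G skipped.
Slots: [1:D] [2:I] [3:B] [4:C]
4 of 9 scheduled.

4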